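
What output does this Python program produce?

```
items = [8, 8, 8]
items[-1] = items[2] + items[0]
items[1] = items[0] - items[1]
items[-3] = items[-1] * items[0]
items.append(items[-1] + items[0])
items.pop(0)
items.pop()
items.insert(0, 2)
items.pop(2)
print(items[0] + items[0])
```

4

items[-1] = items[2]+items[0] = 8+8 = 16 → [8, 8, 16]
items[1] = items[0]-items[1] = 8-8 = 0 → [8, 0, 16]
items[-3] = items[-1]*items[0] = 16*8 = 128 → [128, 0, 16]
append items[-1]+items[0] = 16+128 = 144 → [128, 0, 16, 144]
pop(0) removes 128 → [0, 16, 144]
pop() removes 144 → [0, 16]
insert 2 at 0 → [2, 0, 16]
pop(2) removes 16 → [2, 0]
items[0]+items[0] = 2+2 = 4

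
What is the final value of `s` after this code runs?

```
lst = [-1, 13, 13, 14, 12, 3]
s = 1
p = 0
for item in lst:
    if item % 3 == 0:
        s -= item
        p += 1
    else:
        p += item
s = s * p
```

-574

item=-1: not %3==0; p=-1
item=13: not %3==0; p=12
item=13: not %3==0; p=25
item=14: not %3==0; p=39
item=12: %3==0, s = 1-12 = -11; p=40
item=3: %3==0, s = (-11)-3 = -14; p=41
s*p = (-14)*41 = -574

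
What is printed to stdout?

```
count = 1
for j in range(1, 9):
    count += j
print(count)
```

37

j=1: count = 1+1 = 2
j=2: count = 2+2 = 4
j=3: count = 4+3 = 7
j=4: count = 7+4 = 11
j=5: count = 11+5 = 16
j=6: count = 16+6 = 22
j=7: count = 22+7 = 29
j=8: count = 29+8 = 37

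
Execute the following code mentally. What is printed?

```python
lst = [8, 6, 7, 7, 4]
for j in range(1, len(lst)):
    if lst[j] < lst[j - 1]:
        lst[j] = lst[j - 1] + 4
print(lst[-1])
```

j=1: 6<8, lst[1] = 8+4 = 12 → [8, 12, 7, 7, 4]
j=2: 7<12, lst[2] = 12+4 = 16 → [8, 12, 16, 7, 4]
j=3: 7<16, lst[3] = 16+4 = 20 → [8, 12, 16, 20, 4]
j=4: 4<20, lst[4] = 20+4 = 24 → [8, 12, 16, 20, 24]

24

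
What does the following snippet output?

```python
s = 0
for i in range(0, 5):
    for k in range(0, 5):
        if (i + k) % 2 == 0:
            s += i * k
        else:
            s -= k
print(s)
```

i=0,k=0: even sum, s = 0+0 = 0
i=0,k=1: odd sum, s = 0-1 = -1
i=0,k=2: even sum, s = (-1)+0 = -1
i=0,k=3: odd sum, s = (-1)-3 = -4
i=0,k=4: even sum, s = (-4)+0 = -4
i=1,k=0: odd sum, s = (-4)-0 = -4
i=1,k=1: even sum, s = (-4)+1 = -3
i=1,k=2: odd sum, s = (-3)-2 = -5
i=1,k=3: even sum, s = (-5)+3 = -2
i=1,k=4: odd sum, s = (-2)-4 = -6
i=2,k=0: even sum, s = (-6)+0 = -6
i=2,k=1: odd sum, s = (-6)-1 = -7
i=2,k=2: even sum, s = (-7)+4 = -3
i=2,k=3: odd sum, s = (-3)-3 = -6
i=2,k=4: even sum, s = (-6)+8 = 2
i=3,k=0: odd sum, s = 2-0 = 2
i=3,k=1: even sum, s = 2+3 = 5
i=3,k=2: odd sum, s = 5-2 = 3
i=3,k=3: even sum, s = 3+9 = 12
i=3,k=4: odd sum, s = 12-4 = 8
i=4,k=0: even sum, s = 8+0 = 8
i=4,k=1: odd sum, s = 8-1 = 7
i=4,k=2: even sum, s = 7+8 = 15
i=4,k=3: odd sum, s = 15-3 = 12
i=4,k=4: even sum, s = 12+16 = 28

28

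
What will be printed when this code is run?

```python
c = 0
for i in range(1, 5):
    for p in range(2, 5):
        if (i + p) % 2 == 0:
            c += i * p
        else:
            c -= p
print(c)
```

i=1,p=2: odd sum, c = 0-2 = -2
i=1,p=3: even sum, c = (-2)+3 = 1
i=1,p=4: odd sum, c = 1-4 = -3
i=2,p=2: even sum, c = (-3)+4 = 1
i=2,p=3: odd sum, c = 1-3 = -2
i=2,p=4: even sum, c = (-2)+8 = 6
i=3,p=2: odd sum, c = 6-2 = 4
i=3,p=3: even sum, c = 4+9 = 13
i=3,p=4: odd sum, c = 13-4 = 9
i=4,p=2: even sum, c = 9+8 = 17
i=4,p=3: odd sum, c = 17-3 = 14
i=4,p=4: even sum, c = 14+16 = 30

30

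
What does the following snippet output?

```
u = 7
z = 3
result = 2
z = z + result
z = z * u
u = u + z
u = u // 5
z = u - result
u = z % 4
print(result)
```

z = 3+2 = 5
z = 5*7 = 35
u = 7+35 = 42
u = 42//5 = 8
z = 8-2 = 6
u = 6%4 = 2

2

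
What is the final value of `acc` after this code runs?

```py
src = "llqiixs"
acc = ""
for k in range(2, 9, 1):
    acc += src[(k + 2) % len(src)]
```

'ixsllqi'

k=2: add src[4]='i' → 'i'
k=3: add src[5]='x' → 'ix'
k=4: add src[6]='s' → 'ixs'
k=5: add src[0]='l' → 'ixsl'
k=6: add src[1]='l' → 'ixsll'
k=7: add src[2]='q' → 'ixsllq'
k=8: add src[3]='i' → 'ixsllqi'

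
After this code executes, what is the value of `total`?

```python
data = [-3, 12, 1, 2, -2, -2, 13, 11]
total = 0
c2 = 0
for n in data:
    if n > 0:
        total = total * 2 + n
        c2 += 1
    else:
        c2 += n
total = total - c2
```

n=-3: not >0; c2=-3
n=12: >0, total = 0*2+12 = 12; c2=-2
n=1: >0, total = 12*2+1 = 25; c2=-1
n=2: >0, total = 25*2+2 = 52; c2=0
n=-2: not >0; c2=-2
n=-2: not >0; c2=-4
n=13: >0, total = 52*2+13 = 117; c2=-3
n=11: >0, total = 117*2+11 = 245; c2=-2
total-c2 = 245-(-2) = 247

247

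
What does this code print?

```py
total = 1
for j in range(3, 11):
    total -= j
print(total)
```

-51

j=3: total = 1-3 = -2
j=4: total = (-2)-4 = -6
j=5: total = (-6)-5 = -11
j=6: total = (-11)-6 = -17
j=7: total = (-17)-7 = -24
j=8: total = (-24)-8 = -32
j=9: total = (-32)-9 = -41
j=10: total = (-41)-10 = -51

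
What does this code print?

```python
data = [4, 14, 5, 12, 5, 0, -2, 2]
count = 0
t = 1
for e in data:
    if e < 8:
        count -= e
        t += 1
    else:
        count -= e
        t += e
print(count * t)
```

e=4: <8, count = 0-4 = -4; t=2
e=14: not <8, count = (-4)-14 = -18; t=16
e=5: <8, count = (-18)-5 = -23; t=17
e=12: not <8, count = (-23)-12 = -35; t=29
e=5: <8, count = (-35)-5 = -40; t=30
e=0: <8, count = (-40)-0 = -40; t=31
e=-2: <8, count = (-40)-(-2) = -38; t=32
e=2: <8, count = (-38)-2 = -40; t=33
count*t = (-40)*33 = -1320

-1320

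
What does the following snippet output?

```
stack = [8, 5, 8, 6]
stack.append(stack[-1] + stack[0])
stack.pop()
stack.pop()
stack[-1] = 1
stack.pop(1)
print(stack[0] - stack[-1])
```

append stack[-1]+stack[0] = 6+8 = 14 → [8, 5, 8, 6, 14]
pop() removes 14 → [8, 5, 8, 6]
pop() removes 6 → [8, 5, 8]
stack[-1] = 1 → [8, 5, 1]
pop(1) removes 5 → [8, 1]
stack[0]-stack[-1] = 8-1 = 7

7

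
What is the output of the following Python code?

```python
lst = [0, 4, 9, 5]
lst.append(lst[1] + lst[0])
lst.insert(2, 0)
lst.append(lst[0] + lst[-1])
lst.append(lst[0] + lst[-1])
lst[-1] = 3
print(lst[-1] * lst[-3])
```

append lst[1]+lst[0] = 4+0 = 4 → [0, 4, 9, 5, 4]
insert 0 at 2 → [0, 4, 0, 9, 5, 4]
append lst[0]+lst[-1] = 0+4 = 4 → [0, 4, 0, 9, 5, 4, 4]
append lst[0]+lst[-1] = 0+4 = 4 → [0, 4, 0, 9, 5, 4, 4, 4]
lst[-1] = 3 → [0, 4, 0, 9, 5, 4, 4, 3]
lst[-1]*lst[-3] = 3*4 = 12

12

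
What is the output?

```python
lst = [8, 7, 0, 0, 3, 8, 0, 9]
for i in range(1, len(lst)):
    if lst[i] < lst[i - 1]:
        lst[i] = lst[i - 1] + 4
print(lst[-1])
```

i=1: 7<8, lst[1] = 8+4 = 12 → [8, 12, 0, 0, 3, 8, 0, 9]
i=2: 0<12, lst[2] = 12+4 = 16 → [8, 12, 16, 0, 3, 8, 0, 9]
i=3: 0<16, lst[3] = 16+4 = 20 → [8, 12, 16, 20, 3, 8, 0, 9]
i=4: 3<20, lst[4] = 20+4 = 24 → [8, 12, 16, 20, 24, 8, 0, 9]
i=5: 8<24, lst[5] = 24+4 = 28 → [8, 12, 16, 20, 24, 28, 0, 9]
i=6: 0<28, lst[6] = 28+4 = 32 → [8, 12, 16, 20, 24, 28, 32, 9]
i=7: 9<32, lst[7] = 32+4 = 36 → [8, 12, 16, 20, 24, 28, 32, 36]

36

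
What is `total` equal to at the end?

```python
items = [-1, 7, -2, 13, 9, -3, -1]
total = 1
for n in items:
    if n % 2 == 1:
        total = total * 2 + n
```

277

n=-1: odd, total = 1*2+(-1) = 1
n=7: odd, total = 1*2+7 = 9
n=-2: not odd
n=13: odd, total = 9*2+13 = 31
n=9: odd, total = 31*2+9 = 71
n=-3: odd, total = 71*2+(-3) = 139
n=-1: odd, total = 139*2+(-1) = 277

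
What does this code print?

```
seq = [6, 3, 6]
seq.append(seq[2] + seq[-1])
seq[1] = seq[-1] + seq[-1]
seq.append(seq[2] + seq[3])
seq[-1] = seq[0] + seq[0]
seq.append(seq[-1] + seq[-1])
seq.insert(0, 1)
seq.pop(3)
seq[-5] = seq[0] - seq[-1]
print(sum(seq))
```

50

append seq[2]+seq[-1] = 6+6 = 12 → [6, 3, 6, 12]
seq[1] = seq[-1]+seq[-1] = 12+12 = 24 → [6, 24, 6, 12]
append seq[2]+seq[3] = 6+12 = 18 → [6, 24, 6, 12, 18]
seq[-1] = seq[0]+seq[0] = 6+6 = 12 → [6, 24, 6, 12, 12]
append seq[-1]+seq[-1] = 12+12 = 24 → [6, 24, 6, 12, 12, 24]
insert 1 at 0 → [1, 6, 24, 6, 12, 12, 24]
pop(3) removes 6 → [1, 6, 24, 12, 12, 24]
seq[-5] = seq[0]-seq[-1] = 1-24 = -23 → [1, -23, 24, 12, 12, 24]
sum = 50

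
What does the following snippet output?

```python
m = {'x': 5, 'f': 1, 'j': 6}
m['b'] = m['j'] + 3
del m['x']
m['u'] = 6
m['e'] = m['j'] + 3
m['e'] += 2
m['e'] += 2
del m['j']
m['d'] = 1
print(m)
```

m['b'] = m['j']+3 = 9 → {'x': 5, 'f': 1, 'j': 6, 'b': 9}
del 'x' → {'f': 1, 'j': 6, 'b': 9}
m['u'] = 6 → {'f': 1, 'j': 6, 'b': 9, 'u': 6}
m['e'] = m['j']+3 = 9 → {'f': 1, 'j': 6, 'b': 9, 'u': 6, 'e': 9}
m['e'] = 9+2 = 11 → {'f': 1, 'j': 6, 'b': 9, 'u': 6, 'e': 11}
m['e'] = 11+2 = 13 → {'f': 1, 'j': 6, 'b': 9, 'u': 6, 'e': 13}
del 'j' → {'f': 1, 'b': 9, 'u': 6, 'e': 13}
m['d'] = 1 → {'f': 1, 'b': 9, 'u': 6, 'e': 13, 'd': 1}

{'f': 1, 'b': 9, 'u': 6, 'e': 13, 'd': 1}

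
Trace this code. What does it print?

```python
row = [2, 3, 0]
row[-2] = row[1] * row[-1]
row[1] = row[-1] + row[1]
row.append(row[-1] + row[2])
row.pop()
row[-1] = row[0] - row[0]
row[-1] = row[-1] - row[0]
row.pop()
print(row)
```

[2, 0]

row[-2] = row[1]*row[-1] = 3*0 = 0 → [2, 0, 0]
row[1] = row[-1]+row[1] = 0+0 = 0 → [2, 0, 0]
append row[-1]+row[2] = 0+0 = 0 → [2, 0, 0, 0]
pop() removes 0 → [2, 0, 0]
row[-1] = row[0]-row[0] = 2-2 = 0 → [2, 0, 0]
row[-1] = row[-1]-row[0] = 0-2 = -2 → [2, 0, -2]
pop() removes -2 → [2, 0]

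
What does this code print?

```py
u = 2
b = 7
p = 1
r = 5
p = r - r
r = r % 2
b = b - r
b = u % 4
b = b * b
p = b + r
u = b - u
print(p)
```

p = 5-5 = 0
r = 5%2 = 1
b = 7-1 = 6
b = 2%4 = 2
b = 2*2 = 4
p = 4+1 = 5
u = 4-2 = 2

5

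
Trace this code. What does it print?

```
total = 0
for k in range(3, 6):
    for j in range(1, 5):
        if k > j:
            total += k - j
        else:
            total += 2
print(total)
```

k=3,j=1: 3>1, total = 0+2 = 2
k=3,j=2: 3>2, total = 2+1 = 3
k=3,j=3: not 3>3, total = 3+2 = 5
k=3,j=4: not 3>4, total = 5+2 = 7
k=4,j=1: 4>1, total = 7+3 = 10
k=4,j=2: 4>2, total = 10+2 = 12
k=4,j=3: 4>3, total = 12+1 = 13
k=4,j=4: not 4>4, total = 13+2 = 15
k=5,j=1: 5>1, total = 15+4 = 19
k=5,j=2: 5>2, total = 19+3 = 22
k=5,j=3: 5>3, total = 22+2 = 24
k=5,j=4: 5>4, total = 24+1 = 25

25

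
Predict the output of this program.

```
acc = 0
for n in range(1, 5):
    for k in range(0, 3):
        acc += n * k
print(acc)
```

30

n=1,k=0: acc = 0+0 = 0
n=1,k=1: acc = 0+1 = 1
n=1,k=2: acc = 1+2 = 3
n=2,k=0: acc = 3+0 = 3
n=2,k=1: acc = 3+2 = 5
n=2,k=2: acc = 5+4 = 9
n=3,k=0: acc = 9+0 = 9
n=3,k=1: acc = 9+3 = 12
n=3,k=2: acc = 12+6 = 18
n=4,k=0: acc = 18+0 = 18
n=4,k=1: acc = 18+4 = 22
n=4,k=2: acc = 22+8 = 30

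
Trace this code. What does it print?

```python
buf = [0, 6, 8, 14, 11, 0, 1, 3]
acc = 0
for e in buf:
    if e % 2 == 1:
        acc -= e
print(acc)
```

-15

e=0: not odd
e=6: not odd
e=8: not odd
e=14: not odd
e=11: odd, acc = 0-11 = -11
e=0: not odd
e=1: odd, acc = (-11)-1 = -12
e=3: odd, acc = (-12)-3 = -15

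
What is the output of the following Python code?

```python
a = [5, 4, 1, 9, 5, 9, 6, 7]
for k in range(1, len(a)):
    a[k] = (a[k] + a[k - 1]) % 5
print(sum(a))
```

25

k=1: a[1] = (4+5)%5 = 4 → [5, 4, 1, 9, 5, 9, 6, 7]
k=2: a[2] = (1+4)%5 = 0 → [5, 4, 0, 9, 5, 9, 6, 7]
k=3: a[3] = (9+0)%5 = 4 → [5, 4, 0, 4, 5, 9, 6, 7]
k=4: a[4] = (5+4)%5 = 4 → [5, 4, 0, 4, 4, 9, 6, 7]
k=5: a[5] = (9+4)%5 = 3 → [5, 4, 0, 4, 4, 3, 6, 7]
k=6: a[6] = (6+3)%5 = 4 → [5, 4, 0, 4, 4, 3, 4, 7]
k=7: a[7] = (7+4)%5 = 1 → [5, 4, 0, 4, 4, 3, 4, 1]
sum = 25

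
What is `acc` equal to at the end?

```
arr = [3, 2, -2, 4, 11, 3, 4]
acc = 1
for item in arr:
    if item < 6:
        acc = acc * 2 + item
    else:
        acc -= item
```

item=3: <6, acc = 1*2+3 = 5
item=2: <6, acc = 5*2+2 = 12
item=-2: <6, acc = 12*2+(-2) = 22
item=4: <6, acc = 22*2+4 = 48
item=11: not <6, acc = 48-11 = 37
item=3: <6, acc = 37*2+3 = 77
item=4: <6, acc = 77*2+4 = 158

158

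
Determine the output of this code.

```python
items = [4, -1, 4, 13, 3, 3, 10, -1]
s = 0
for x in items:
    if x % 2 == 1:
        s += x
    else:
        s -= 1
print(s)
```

x=4: not odd, s = 0-1 = -1
x=-1: odd, s = (-1)+(-1) = -2
x=4: not odd, s = (-2)-1 = -3
x=13: odd, s = (-3)+13 = 10
x=3: odd, s = 10+3 = 13
x=3: odd, s = 13+3 = 16
x=10: not odd, s = 16-1 = 15
x=-1: odd, s = 15+(-1) = 14

14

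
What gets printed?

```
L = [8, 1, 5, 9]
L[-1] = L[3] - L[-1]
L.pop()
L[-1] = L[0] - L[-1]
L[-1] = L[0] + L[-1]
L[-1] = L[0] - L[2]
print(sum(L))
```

L[-1] = L[3]-L[-1] = 9-9 = 0 → [8, 1, 5, 0]
pop() removes 0 → [8, 1, 5]
L[-1] = L[0]-L[-1] = 8-5 = 3 → [8, 1, 3]
L[-1] = L[0]+L[-1] = 8+3 = 11 → [8, 1, 11]
L[-1] = L[0]-L[2] = 8-11 = -3 → [8, 1, -3]
sum = 6

6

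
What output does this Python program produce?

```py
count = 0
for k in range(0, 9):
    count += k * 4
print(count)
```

144

k=0: count = 0+0*4 = 0
k=1: count = 0+1*4 = 4
k=2: count = 4+2*4 = 12
k=3: count = 12+3*4 = 24
k=4: count = 24+4*4 = 40
k=5: count = 40+5*4 = 60
k=6: count = 60+6*4 = 84
k=7: count = 84+7*4 = 112
k=8: count = 112+8*4 = 144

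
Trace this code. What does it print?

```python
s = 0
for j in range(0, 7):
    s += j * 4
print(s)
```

84

j=0: s = 0+0*4 = 0
j=1: s = 0+1*4 = 4
j=2: s = 4+2*4 = 12
j=3: s = 12+3*4 = 24
j=4: s = 24+4*4 = 40
j=5: s = 40+5*4 = 60
j=6: s = 60+6*4 = 84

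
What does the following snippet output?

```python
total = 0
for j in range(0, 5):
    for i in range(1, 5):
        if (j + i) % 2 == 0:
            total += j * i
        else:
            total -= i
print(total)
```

j=0,i=1: odd sum, total = 0-1 = -1
j=0,i=2: even sum, total = (-1)+0 = -1
j=0,i=3: odd sum, total = (-1)-3 = -4
j=0,i=4: even sum, total = (-4)+0 = -4
j=1,i=1: even sum, total = (-4)+1 = -3
j=1,i=2: odd sum, total = (-3)-2 = -5
j=1,i=3: even sum, total = (-5)+3 = -2
j=1,i=4: odd sum, total = (-2)-4 = -6
j=2,i=1: odd sum, total = (-6)-1 = -7
j=2,i=2: even sum, total = (-7)+4 = -3
j=2,i=3: odd sum, total = (-3)-3 = -6
j=2,i=4: even sum, total = (-6)+8 = 2
j=3,i=1: even sum, total = 2+3 = 5
j=3,i=2: odd sum, total = 5-2 = 3
j=3,i=3: even sum, total = 3+9 = 12
j=3,i=4: odd sum, total = 12-4 = 8
j=4,i=1: odd sum, total = 8-1 = 7
j=4,i=2: even sum, total = 7+8 = 15
j=4,i=3: odd sum, total = 15-3 = 12
j=4,i=4: even sum, total = 12+16 = 28

28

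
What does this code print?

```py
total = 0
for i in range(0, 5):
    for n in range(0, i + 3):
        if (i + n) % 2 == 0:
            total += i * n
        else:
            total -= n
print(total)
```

69

i=0,n=0: even sum, total = 0+0 = 0
i=0,n=1: odd sum, total = 0-1 = -1
i=0,n=2: even sum, total = (-1)+0 = -1
i=1,n=0: odd sum, total = (-1)-0 = -1
i=1,n=1: even sum, total = (-1)+1 = 0
i=1,n=2: odd sum, total = 0-2 = -2
i=1,n=3: even sum, total = (-2)+3 = 1
i=2,n=0: even sum, total = 1+0 = 1
i=2,n=1: odd sum, total = 1-1 = 0
i=2,n=2: even sum, total = 0+4 = 4
i=2,n=3: odd sum, total = 4-3 = 1
i=2,n=4: even sum, total = 1+8 = 9
i=3,n=0: odd sum, total = 9-0 = 9
i=3,n=1: even sum, total = 9+3 = 12
i=3,n=2: odd sum, total = 12-2 = 10
i=3,n=3: even sum, total = 10+9 = 19
i=3,n=4: odd sum, total = 19-4 = 15
i=3,n=5: even sum, total = 15+15 = 30
i=4,n=0: even sum, total = 30+0 = 30
i=4,n=1: odd sum, total = 30-1 = 29
i=4,n=2: even sum, total = 29+8 = 37
i=4,n=3: odd sum, total = 37-3 = 34
i=4,n=4: even sum, total = 34+16 = 50
i=4,n=5: odd sum, total = 50-5 = 45
i=4,n=6: even sum, total = 45+24 = 69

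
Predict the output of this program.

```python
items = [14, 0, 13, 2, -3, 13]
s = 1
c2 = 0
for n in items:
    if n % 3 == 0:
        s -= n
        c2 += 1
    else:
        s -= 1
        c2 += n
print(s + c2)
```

n=14: not %3==0, s = 1-1 = 0; c2=14
n=0: %3==0, s = 0-0 = 0; c2=15
n=13: not %3==0, s = 0-1 = -1; c2=28
n=2: not %3==0, s = (-1)-1 = -2; c2=30
n=-3: %3==0, s = (-2)-(-3) = 1; c2=31
n=13: not %3==0, s = 1-1 = 0; c2=44
s+c2 = 0+44 = 44

44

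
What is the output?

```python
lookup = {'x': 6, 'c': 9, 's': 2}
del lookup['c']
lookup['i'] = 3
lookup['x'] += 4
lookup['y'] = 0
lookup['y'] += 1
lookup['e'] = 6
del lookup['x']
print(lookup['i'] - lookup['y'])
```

2

del 'c' → {'x': 6, 's': 2}
lookup['i'] = 3 → {'x': 6, 's': 2, 'i': 3}
lookup['x'] = 6+4 = 10 → {'x': 10, 's': 2, 'i': 3}
lookup['y'] = 0 → {'x': 10, 's': 2, 'i': 3, 'y': 0}
lookup['y'] = 0+1 = 1 → {'x': 10, 's': 2, 'i': 3, 'y': 1}
lookup['e'] = 6 → {'x': 10, 's': 2, 'i': 3, 'y': 1, 'e': 6}
del 'x' → {'s': 2, 'i': 3, 'y': 1, 'e': 6}
lookup['i']-lookup['y'] = 3-1 = 2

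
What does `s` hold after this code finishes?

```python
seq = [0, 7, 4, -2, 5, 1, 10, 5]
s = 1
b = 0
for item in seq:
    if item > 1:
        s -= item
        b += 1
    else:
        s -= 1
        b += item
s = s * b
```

-132

item=0: not >1, s = 1-1 = 0; b=0
item=7: >1, s = 0-7 = -7; b=1
item=4: >1, s = (-7)-4 = -11; b=2
item=-2: not >1, s = (-11)-1 = -12; b=0
item=5: >1, s = (-12)-5 = -17; b=1
item=1: not >1, s = (-17)-1 = -18; b=2
item=10: >1, s = (-18)-10 = -28; b=3
item=5: >1, s = (-28)-5 = -33; b=4
s*b = (-33)*4 = -132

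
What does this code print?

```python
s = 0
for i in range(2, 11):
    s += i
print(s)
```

i=2: s = 0+2 = 2
i=3: s = 2+3 = 5
i=4: s = 5+4 = 9
i=5: s = 9+5 = 14
i=6: s = 14+6 = 20
i=7: s = 20+7 = 27
i=8: s = 27+8 = 35
i=9: s = 35+9 = 44
i=10: s = 44+10 = 54

54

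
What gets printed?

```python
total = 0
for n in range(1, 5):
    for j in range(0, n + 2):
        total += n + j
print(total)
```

84

n=1,j=0: total = 0+1 = 1
n=1,j=1: total = 1+2 = 3
n=1,j=2: total = 3+3 = 6
n=2,j=0: total = 6+2 = 8
n=2,j=1: total = 8+3 = 11
n=2,j=2: total = 11+4 = 15
n=2,j=3: total = 15+5 = 20
n=3,j=0: total = 20+3 = 23
n=3,j=1: total = 23+4 = 27
n=3,j=2: total = 27+5 = 32
n=3,j=3: total = 32+6 = 38
n=3,j=4: total = 38+7 = 45
n=4,j=0: total = 45+4 = 49
n=4,j=1: total = 49+5 = 54
n=4,j=2: total = 54+6 = 60
n=4,j=3: total = 60+7 = 67
n=4,j=4: total = 67+8 = 75
n=4,j=5: total = 75+9 = 84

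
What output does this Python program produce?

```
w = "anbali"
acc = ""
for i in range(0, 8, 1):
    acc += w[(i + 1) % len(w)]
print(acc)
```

i=0: add w[1]='n' → 'n'
i=1: add w[2]='b' → 'nb'
i=2: add w[3]='a' → 'nba'
i=3: add w[4]='l' → 'nbal'
i=4: add w[5]='i' → 'nbali'
i=5: add w[0]='a' → 'nbalia'
i=6: add w[1]='n' → 'nbalian'
i=7: add w[2]='b' → 'nbalianb'

nbalianb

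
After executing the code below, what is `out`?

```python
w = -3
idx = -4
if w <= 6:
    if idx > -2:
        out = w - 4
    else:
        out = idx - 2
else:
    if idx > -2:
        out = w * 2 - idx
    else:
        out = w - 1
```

-6

w=-3, idx=-4
w <= 6 is True; idx > -2 is False
→ out = idx - 2 = -6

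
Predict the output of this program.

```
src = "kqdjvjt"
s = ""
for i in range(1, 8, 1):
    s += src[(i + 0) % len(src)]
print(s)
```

qdjvjtk

i=1: add src[1]='q' → 'q'
i=2: add src[2]='d' → 'qd'
i=3: add src[3]='j' → 'qdj'
i=4: add src[4]='v' → 'qdjv'
i=5: add src[5]='j' → 'qdjvj'
i=6: add src[6]='t' → 'qdjvjt'
i=7: add src[0]='k' → 'qdjvjtk'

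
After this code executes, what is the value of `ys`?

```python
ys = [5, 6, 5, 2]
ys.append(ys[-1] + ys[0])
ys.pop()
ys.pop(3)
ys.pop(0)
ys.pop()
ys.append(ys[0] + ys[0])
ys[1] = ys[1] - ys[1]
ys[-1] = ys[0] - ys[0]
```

[6, 0]

append ys[-1]+ys[0] = 2+5 = 7 → [5, 6, 5, 2, 7]
pop() removes 7 → [5, 6, 5, 2]
pop(3) removes 2 → [5, 6, 5]
pop(0) removes 5 → [6, 5]
pop() removes 5 → [6]
append ys[0]+ys[0] = 6+6 = 12 → [6, 12]
ys[1] = ys[1]-ys[1] = 12-12 = 0 → [6, 0]
ys[-1] = ys[0]-ys[0] = 6-6 = 0 → [6, 0]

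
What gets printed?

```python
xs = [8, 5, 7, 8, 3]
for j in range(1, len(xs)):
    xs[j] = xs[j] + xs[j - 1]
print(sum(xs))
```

100

j=1: xs[1] = 5+8 = 13 → [8, 13, 7, 8, 3]
j=2: xs[2] = 7+13 = 20 → [8, 13, 20, 8, 3]
j=3: xs[3] = 8+20 = 28 → [8, 13, 20, 28, 3]
j=4: xs[4] = 3+28 = 31 → [8, 13, 20, 28, 31]
sum = 100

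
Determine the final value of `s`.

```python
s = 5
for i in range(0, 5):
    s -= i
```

-5

i=0: s = 5-0 = 5
i=1: s = 5-1 = 4
i=2: s = 4-2 = 2
i=3: s = 2-3 = -1
i=4: s = (-1)-4 = -5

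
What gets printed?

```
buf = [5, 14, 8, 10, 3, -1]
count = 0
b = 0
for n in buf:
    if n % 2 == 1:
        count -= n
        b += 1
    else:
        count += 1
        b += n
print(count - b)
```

n=5: odd, count = 0-5 = -5; b=1
n=14: not odd, count = (-5)+1 = -4; b=15
n=8: not odd, count = (-4)+1 = -3; b=23
n=10: not odd, count = (-3)+1 = -2; b=33
n=3: odd, count = (-2)-3 = -5; b=34
n=-1: odd, count = (-5)-(-1) = -4; b=35
count-b = (-4)-35 = -39

-39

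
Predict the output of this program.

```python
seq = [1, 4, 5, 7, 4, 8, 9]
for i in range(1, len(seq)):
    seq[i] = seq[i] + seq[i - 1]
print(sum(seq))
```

121

i=1: seq[1] = 4+1 = 5 → [1, 5, 5, 7, 4, 8, 9]
i=2: seq[2] = 5+5 = 10 → [1, 5, 10, 7, 4, 8, 9]
i=3: seq[3] = 7+10 = 17 → [1, 5, 10, 17, 4, 8, 9]
i=4: seq[4] = 4+17 = 21 → [1, 5, 10, 17, 21, 8, 9]
i=5: seq[5] = 8+21 = 29 → [1, 5, 10, 17, 21, 29, 9]
i=6: seq[6] = 9+29 = 38 → [1, 5, 10, 17, 21, 29, 38]
sum = 121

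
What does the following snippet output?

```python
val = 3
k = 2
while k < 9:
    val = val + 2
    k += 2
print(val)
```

k=2: val = 3+2 = 5
k=4: val = 5+2 = 7
k=6: val = 7+2 = 9
k=8: val = 9+2 = 11

11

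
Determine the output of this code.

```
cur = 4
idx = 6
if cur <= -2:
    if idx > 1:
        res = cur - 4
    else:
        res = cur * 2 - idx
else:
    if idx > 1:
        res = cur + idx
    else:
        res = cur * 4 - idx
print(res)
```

10

cur=4, idx=6
cur <= -2 is False; idx > 1 is True
→ res = cur + idx = 10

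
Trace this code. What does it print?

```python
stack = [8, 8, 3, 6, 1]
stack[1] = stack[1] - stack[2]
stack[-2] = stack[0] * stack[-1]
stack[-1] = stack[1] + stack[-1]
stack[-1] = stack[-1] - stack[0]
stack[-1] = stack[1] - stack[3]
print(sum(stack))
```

stack[1] = stack[1]-stack[2] = 8-3 = 5 → [8, 5, 3, 6, 1]
stack[-2] = stack[0]*stack[-1] = 8*1 = 8 → [8, 5, 3, 8, 1]
stack[-1] = stack[1]+stack[-1] = 5+1 = 6 → [8, 5, 3, 8, 6]
stack[-1] = stack[-1]-stack[0] = 6-8 = -2 → [8, 5, 3, 8, -2]
stack[-1] = stack[1]-stack[3] = 5-8 = -3 → [8, 5, 3, 8, -3]
sum = 21

21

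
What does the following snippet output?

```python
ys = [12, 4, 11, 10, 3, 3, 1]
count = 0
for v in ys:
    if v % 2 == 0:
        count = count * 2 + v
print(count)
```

v=12: even, count = 0*2+12 = 12
v=4: even, count = 12*2+4 = 28
v=11: not even
v=10: even, count = 28*2+10 = 66
v=3: not even
v=3: not even
v=1: not even

66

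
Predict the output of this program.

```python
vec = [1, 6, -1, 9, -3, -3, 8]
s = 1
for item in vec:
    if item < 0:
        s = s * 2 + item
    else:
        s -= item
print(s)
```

-105

item=1: not <0, s = 1-1 = 0
item=6: not <0, s = 0-6 = -6
item=-1: <0, s = (-6)*2+(-1) = -13
item=9: not <0, s = (-13)-9 = -22
item=-3: <0, s = (-22)*2+(-3) = -47
item=-3: <0, s = (-47)*2+(-3) = -97
item=8: not <0, s = (-97)-8 = -105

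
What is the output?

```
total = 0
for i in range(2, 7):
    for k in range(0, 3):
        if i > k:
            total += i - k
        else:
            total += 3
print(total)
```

i=2,k=0: 2>0, total = 0+2 = 2
i=2,k=1: 2>1, total = 2+1 = 3
i=2,k=2: not 2>2, total = 3+3 = 6
i=3,k=0: 3>0, total = 6+3 = 9
i=3,k=1: 3>1, total = 9+2 = 11
i=3,k=2: 3>2, total = 11+1 = 12
i=4,k=0: 4>0, total = 12+4 = 16
i=4,k=1: 4>1, total = 16+3 = 19
i=4,k=2: 4>2, total = 19+2 = 21
i=5,k=0: 5>0, total = 21+5 = 26
i=5,k=1: 5>1, total = 26+4 = 30
i=5,k=2: 5>2, total = 30+3 = 33
i=6,k=0: 6>0, total = 33+6 = 39
i=6,k=1: 6>1, total = 39+5 = 44
i=6,k=2: 6>2, total = 44+4 = 48

48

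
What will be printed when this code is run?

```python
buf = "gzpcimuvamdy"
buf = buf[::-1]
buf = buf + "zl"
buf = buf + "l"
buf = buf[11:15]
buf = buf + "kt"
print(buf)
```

reverse → 'ydmavumicpzg'
+ 'zl' → 'ydmavumicpzgzl'
+ 'l' → 'ydmavumicpzgzll'
slice [11:15] → 'gzll'
+ 'kt' → 'gzllkt'

gzllkt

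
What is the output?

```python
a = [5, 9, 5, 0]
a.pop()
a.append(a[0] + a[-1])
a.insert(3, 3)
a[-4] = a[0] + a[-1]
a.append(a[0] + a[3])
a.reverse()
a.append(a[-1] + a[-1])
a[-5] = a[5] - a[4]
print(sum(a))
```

pop() removes 0 → [5, 9, 5]
append a[0]+a[-1] = 5+5 = 10 → [5, 9, 5, 10]
insert 3 at 3 → [5, 9, 5, 3, 10]
a[-4] = a[0]+a[-1] = 5+10 = 15 → [5, 15, 5, 3, 10]
append a[0]+a[3] = 5+3 = 8 → [5, 15, 5, 3, 10, 8]
reverse → [8, 10, 3, 5, 15, 5]
append a[-1]+a[-1] = 5+5 = 10 → [8, 10, 3, 5, 15, 5, 10]
a[-5] = a[5]-a[4] = 5-15 = -10 → [8, 10, -10, 5, 15, 5, 10]
sum = 43

43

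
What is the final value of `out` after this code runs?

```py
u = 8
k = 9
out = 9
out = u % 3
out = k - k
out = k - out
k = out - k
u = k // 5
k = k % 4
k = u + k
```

9

out = 8%3 = 2
out = 9-9 = 0
out = 9-0 = 9
k = 9-9 = 0
u = 0//5 = 0
k = 0%4 = 0
k = 0+0 = 0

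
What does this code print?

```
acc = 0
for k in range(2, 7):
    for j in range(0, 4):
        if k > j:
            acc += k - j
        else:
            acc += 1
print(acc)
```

k=2,j=0: 2>0, acc = 0+2 = 2
k=2,j=1: 2>1, acc = 2+1 = 3
k=2,j=2: not 2>2, acc = 3+1 = 4
k=2,j=3: not 2>3, acc = 4+1 = 5
k=3,j=0: 3>0, acc = 5+3 = 8
k=3,j=1: 3>1, acc = 8+2 = 10
k=3,j=2: 3>2, acc = 10+1 = 11
k=3,j=3: not 3>3, acc = 11+1 = 12
k=4,j=0: 4>0, acc = 12+4 = 16
k=4,j=1: 4>1, acc = 16+3 = 19
k=4,j=2: 4>2, acc = 19+2 = 21
k=4,j=3: 4>3, acc = 21+1 = 22
k=5,j=0: 5>0, acc = 22+5 = 27
k=5,j=1: 5>1, acc = 27+4 = 31
k=5,j=2: 5>2, acc = 31+3 = 34
k=5,j=3: 5>3, acc = 34+2 = 36
k=6,j=0: 6>0, acc = 36+6 = 42
k=6,j=1: 6>1, acc = 42+5 = 47
k=6,j=2: 6>2, acc = 47+4 = 51
k=6,j=3: 6>3, acc = 51+3 = 54

54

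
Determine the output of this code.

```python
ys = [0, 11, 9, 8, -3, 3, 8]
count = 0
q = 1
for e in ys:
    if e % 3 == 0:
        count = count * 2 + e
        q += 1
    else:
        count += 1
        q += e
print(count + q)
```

78

e=0: %3==0, count = 0*2+0 = 0; q=2
e=11: not %3==0, count = 0+1 = 1; q=13
e=9: %3==0, count = 1*2+9 = 11; q=14
e=8: not %3==0, count = 11+1 = 12; q=22
e=-3: %3==0, count = 12*2+(-3) = 21; q=23
e=3: %3==0, count = 21*2+3 = 45; q=24
e=8: not %3==0, count = 45+1 = 46; q=32
count+q = 46+32 = 78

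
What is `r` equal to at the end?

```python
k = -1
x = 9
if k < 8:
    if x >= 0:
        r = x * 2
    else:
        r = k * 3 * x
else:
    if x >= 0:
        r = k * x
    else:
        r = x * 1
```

k=-1, x=9
k < 8 is True; x >= 0 is True
→ r = x * 2 = 18

18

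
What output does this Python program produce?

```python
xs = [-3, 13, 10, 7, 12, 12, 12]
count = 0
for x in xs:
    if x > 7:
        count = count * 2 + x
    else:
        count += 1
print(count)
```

412

x=-3: not >7, count = 0+1 = 1
x=13: >7, count = 1*2+13 = 15
x=10: >7, count = 15*2+10 = 40
x=7: not >7, count = 40+1 = 41
x=12: >7, count = 41*2+12 = 94
x=12: >7, count = 94*2+12 = 200
x=12: >7, count = 200*2+12 = 412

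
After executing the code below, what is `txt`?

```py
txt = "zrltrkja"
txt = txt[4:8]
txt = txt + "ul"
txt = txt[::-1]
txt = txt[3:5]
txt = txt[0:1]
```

'j'

slice [4:8] → 'rkja'
+ 'ul' → 'rkjaul'
reverse → 'luajkr'
slice [3:5] → 'jk'
slice [0:1] → 'j'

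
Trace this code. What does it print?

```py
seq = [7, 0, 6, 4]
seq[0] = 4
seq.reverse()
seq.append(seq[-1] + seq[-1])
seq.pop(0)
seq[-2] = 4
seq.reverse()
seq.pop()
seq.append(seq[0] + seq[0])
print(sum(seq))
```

seq[0] = 4 → [4, 0, 6, 4]
reverse → [4, 6, 0, 4]
append seq[-1]+seq[-1] = 4+4 = 8 → [4, 6, 0, 4, 8]
pop(0) removes 4 → [6, 0, 4, 8]
seq[-2] = 4 → [6, 0, 4, 8]
reverse → [8, 4, 0, 6]
pop() removes 6 → [8, 4, 0]
append seq[0]+seq[0] = 8+8 = 16 → [8, 4, 0, 16]
sum = 28

28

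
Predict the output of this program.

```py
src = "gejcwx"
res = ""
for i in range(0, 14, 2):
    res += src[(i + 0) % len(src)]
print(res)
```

gjwgjwg

i=0: add src[0]='g' → 'g'
i=2: add src[2]='j' → 'gj'
i=4: add src[4]='w' → 'gjw'
i=6: add src[0]='g' → 'gjwg'
i=8: add src[2]='j' → 'gjwgj'
i=10: add src[4]='w' → 'gjwgjw'
i=12: add src[0]='g' → 'gjwgjwg'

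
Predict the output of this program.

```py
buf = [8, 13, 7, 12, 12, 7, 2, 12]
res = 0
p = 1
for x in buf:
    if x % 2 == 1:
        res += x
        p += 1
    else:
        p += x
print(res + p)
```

77

x=8: not odd; p=9
x=13: odd, res = 0+13 = 13; p=10
x=7: odd, res = 13+7 = 20; p=11
x=12: not odd; p=23
x=12: not odd; p=35
x=7: odd, res = 20+7 = 27; p=36
x=2: not odd; p=38
x=12: not odd; p=50
res+p = 27+50 = 77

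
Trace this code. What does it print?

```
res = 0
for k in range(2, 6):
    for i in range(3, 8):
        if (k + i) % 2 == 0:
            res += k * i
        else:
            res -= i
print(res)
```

k=2,i=3: odd sum, res = 0-3 = -3
k=2,i=4: even sum, res = (-3)+8 = 5
k=2,i=5: odd sum, res = 5-5 = 0
k=2,i=6: even sum, res = 0+12 = 12
k=2,i=7: odd sum, res = 12-7 = 5
k=3,i=3: even sum, res = 5+9 = 14
k=3,i=4: odd sum, res = 14-4 = 10
k=3,i=5: even sum, res = 10+15 = 25
k=3,i=6: odd sum, res = 25-6 = 19
k=3,i=7: even sum, res = 19+21 = 40
k=4,i=3: odd sum, res = 40-3 = 37
k=4,i=4: even sum, res = 37+16 = 53
k=4,i=5: odd sum, res = 53-5 = 48
k=4,i=6: even sum, res = 48+24 = 72
k=4,i=7: odd sum, res = 72-7 = 65
k=5,i=3: even sum, res = 65+15 = 80
k=5,i=4: odd sum, res = 80-4 = 76
k=5,i=5: even sum, res = 76+25 = 101
k=5,i=6: odd sum, res = 101-6 = 95
k=5,i=7: even sum, res = 95+35 = 130

130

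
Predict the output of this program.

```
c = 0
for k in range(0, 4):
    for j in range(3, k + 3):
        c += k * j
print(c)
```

k=1,j=3: c = 0+3 = 3
k=2,j=3: c = 3+6 = 9
k=2,j=4: c = 9+8 = 17
k=3,j=3: c = 17+9 = 26
k=3,j=4: c = 26+12 = 38
k=3,j=5: c = 38+15 = 53

53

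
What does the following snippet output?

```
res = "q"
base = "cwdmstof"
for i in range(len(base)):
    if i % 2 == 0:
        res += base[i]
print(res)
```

i=0: add 'c' → 'qc'
i=1: skip
i=2: add 'd' → 'qcd'
i=3: skip
i=4: add 's' → 'qcds'
i=5: skip
i=6: add 'o' → 'qcdso'
i=7: skip

qcdso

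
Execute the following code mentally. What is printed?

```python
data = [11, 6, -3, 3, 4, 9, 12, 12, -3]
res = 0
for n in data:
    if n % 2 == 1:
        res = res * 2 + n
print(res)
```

n=11: odd, res = 0*2+11 = 11
n=6: not odd
n=-3: odd, res = 11*2+(-3) = 19
n=3: odd, res = 19*2+3 = 41
n=4: not odd
n=9: odd, res = 41*2+9 = 91
n=12: not odd
n=12: not odd
n=-3: odd, res = 91*2+(-3) = 179

179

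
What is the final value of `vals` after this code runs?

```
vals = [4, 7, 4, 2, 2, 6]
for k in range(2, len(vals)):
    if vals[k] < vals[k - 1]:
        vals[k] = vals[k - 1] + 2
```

[4, 7, 9, 11, 13, 15]

k=2: 4<7, vals[2] = 7+2 = 9 → [4, 7, 9, 2, 2, 6]
k=3: 2<9, vals[3] = 9+2 = 11 → [4, 7, 9, 11, 2, 6]
k=4: 2<11, vals[4] = 11+2 = 13 → [4, 7, 9, 11, 13, 6]
k=5: 6<13, vals[5] = 13+2 = 15 → [4, 7, 9, 11, 13, 15]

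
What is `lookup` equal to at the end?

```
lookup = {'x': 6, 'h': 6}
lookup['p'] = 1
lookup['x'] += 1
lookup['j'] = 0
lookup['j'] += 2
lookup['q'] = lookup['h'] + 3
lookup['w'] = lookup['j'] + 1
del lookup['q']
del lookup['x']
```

{'h': 6, 'p': 1, 'j': 2, 'w': 3}

lookup['p'] = 1 → {'x': 6, 'h': 6, 'p': 1}
lookup['x'] = 6+1 = 7 → {'x': 7, 'h': 6, 'p': 1}
lookup['j'] = 0 → {'x': 7, 'h': 6, 'p': 1, 'j': 0}
lookup['j'] = 0+2 = 2 → {'x': 7, 'h': 6, 'p': 1, 'j': 2}
lookup['q'] = lookup['h']+3 = 9 → {'x': 7, 'h': 6, 'p': 1, 'j': 2, 'q': 9}
lookup['w'] = lookup['j']+1 = 3 → {'x': 7, 'h': 6, 'p': 1, 'j': 2, 'q': 9, 'w': 3}
del 'q' → {'x': 7, 'h': 6, 'p': 1, 'j': 2, 'w': 3}
del 'x' → {'h': 6, 'p': 1, 'j': 2, 'w': 3}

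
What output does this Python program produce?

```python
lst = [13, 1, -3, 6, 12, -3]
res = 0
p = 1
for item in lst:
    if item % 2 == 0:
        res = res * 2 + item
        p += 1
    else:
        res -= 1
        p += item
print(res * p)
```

item=13: not even, res = 0-1 = -1; p=14
item=1: not even, res = (-1)-1 = -2; p=15
item=-3: not even, res = (-2)-1 = -3; p=12
item=6: even, res = (-3)*2+6 = 0; p=13
item=12: even, res = 0*2+12 = 12; p=14
item=-3: not even, res = 12-1 = 11; p=11
res*p = 11*11 = 121

121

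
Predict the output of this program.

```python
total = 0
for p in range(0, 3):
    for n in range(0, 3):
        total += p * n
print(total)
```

p=0,n=0: total = 0+0 = 0
p=0,n=1: total = 0+0 = 0
p=0,n=2: total = 0+0 = 0
p=1,n=0: total = 0+0 = 0
p=1,n=1: total = 0+1 = 1
p=1,n=2: total = 1+2 = 3
p=2,n=0: total = 3+0 = 3
p=2,n=1: total = 3+2 = 5
p=2,n=2: total = 5+4 = 9

9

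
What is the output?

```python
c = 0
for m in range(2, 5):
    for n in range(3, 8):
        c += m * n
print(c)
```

225

m=2,n=3: c = 0+6 = 6
m=2,n=4: c = 6+8 = 14
m=2,n=5: c = 14+10 = 24
m=2,n=6: c = 24+12 = 36
m=2,n=7: c = 36+14 = 50
m=3,n=3: c = 50+9 = 59
m=3,n=4: c = 59+12 = 71
m=3,n=5: c = 71+15 = 86
m=3,n=6: c = 86+18 = 104
m=3,n=7: c = 104+21 = 125
m=4,n=3: c = 125+12 = 137
m=4,n=4: c = 137+16 = 153
m=4,n=5: c = 153+20 = 173
m=4,n=6: c = 173+24 = 197
m=4,n=7: c = 197+28 = 225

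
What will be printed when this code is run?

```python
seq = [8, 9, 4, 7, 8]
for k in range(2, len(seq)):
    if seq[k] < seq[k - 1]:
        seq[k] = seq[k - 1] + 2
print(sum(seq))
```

56

k=2: 4<9, seq[2] = 9+2 = 11 → [8, 9, 11, 7, 8]
k=3: 7<11, seq[3] = 11+2 = 13 → [8, 9, 11, 13, 8]
k=4: 8<13, seq[4] = 13+2 = 15 → [8, 9, 11, 13, 15]
sum = 56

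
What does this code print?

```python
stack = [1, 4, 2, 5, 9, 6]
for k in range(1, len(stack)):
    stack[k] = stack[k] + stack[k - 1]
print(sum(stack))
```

73

k=1: stack[1] = 4+1 = 5 → [1, 5, 2, 5, 9, 6]
k=2: stack[2] = 2+5 = 7 → [1, 5, 7, 5, 9, 6]
k=3: stack[3] = 5+7 = 12 → [1, 5, 7, 12, 9, 6]
k=4: stack[4] = 9+12 = 21 → [1, 5, 7, 12, 21, 6]
k=5: stack[5] = 6+21 = 27 → [1, 5, 7, 12, 21, 27]
sum = 73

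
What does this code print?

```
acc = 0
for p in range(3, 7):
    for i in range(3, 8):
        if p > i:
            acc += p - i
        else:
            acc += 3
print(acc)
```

52

p=3,i=3: not 3>3, acc = 0+3 = 3
p=3,i=4: not 3>4, acc = 3+3 = 6
p=3,i=5: not 3>5, acc = 6+3 = 9
p=3,i=6: not 3>6, acc = 9+3 = 12
p=3,i=7: not 3>7, acc = 12+3 = 15
p=4,i=3: 4>3, acc = 15+1 = 16
p=4,i=4: not 4>4, acc = 16+3 = 19
p=4,i=5: not 4>5, acc = 19+3 = 22
p=4,i=6: not 4>6, acc = 22+3 = 25
p=4,i=7: not 4>7, acc = 25+3 = 28
p=5,i=3: 5>3, acc = 28+2 = 30
p=5,i=4: 5>4, acc = 30+1 = 31
p=5,i=5: not 5>5, acc = 31+3 = 34
p=5,i=6: not 5>6, acc = 34+3 = 37
p=5,i=7: not 5>7, acc = 37+3 = 40
p=6,i=3: 6>3, acc = 40+3 = 43
p=6,i=4: 6>4, acc = 43+2 = 45
p=6,i=5: 6>5, acc = 45+1 = 46
p=6,i=6: not 6>6, acc = 46+3 = 49
p=6,i=7: not 6>7, acc = 49+3 = 52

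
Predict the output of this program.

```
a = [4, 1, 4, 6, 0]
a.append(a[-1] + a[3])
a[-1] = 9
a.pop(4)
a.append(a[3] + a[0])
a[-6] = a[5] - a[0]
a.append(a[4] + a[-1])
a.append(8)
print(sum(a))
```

63

append a[-1]+a[3] = 0+6 = 6 → [4, 1, 4, 6, 0, 6]
a[-1] = 9 → [4, 1, 4, 6, 0, 9]
pop(4) removes 0 → [4, 1, 4, 6, 9]
append a[3]+a[0] = 6+4 = 10 → [4, 1, 4, 6, 9, 10]
a[-6] = a[5]-a[0] = 10-4 = 6 → [6, 1, 4, 6, 9, 10]
append a[4]+a[-1] = 9+10 = 19 → [6, 1, 4, 6, 9, 10, 19]
append 8 → [6, 1, 4, 6, 9, 10, 19, 8]
sum = 63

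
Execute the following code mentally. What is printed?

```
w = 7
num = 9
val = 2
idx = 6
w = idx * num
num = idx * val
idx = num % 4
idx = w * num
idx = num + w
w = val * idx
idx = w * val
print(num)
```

12

w = 6*9 = 54
num = 6*2 = 12
idx = 12%4 = 0
idx = 54*12 = 648
idx = 12+54 = 66
w = 2*66 = 132
idx = 132*2 = 264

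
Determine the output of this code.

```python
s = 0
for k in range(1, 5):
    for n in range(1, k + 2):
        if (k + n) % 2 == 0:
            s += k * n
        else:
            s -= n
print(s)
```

20

k=1,n=1: even sum, s = 0+1 = 1
k=1,n=2: odd sum, s = 1-2 = -1
k=2,n=1: odd sum, s = (-1)-1 = -2
k=2,n=2: even sum, s = (-2)+4 = 2
k=2,n=3: odd sum, s = 2-3 = -1
k=3,n=1: even sum, s = (-1)+3 = 2
k=3,n=2: odd sum, s = 2-2 = 0
k=3,n=3: even sum, s = 0+9 = 9
k=3,n=4: odd sum, s = 9-4 = 5
k=4,n=1: odd sum, s = 5-1 = 4
k=4,n=2: even sum, s = 4+8 = 12
k=4,n=3: odd sum, s = 12-3 = 9
k=4,n=4: even sum, s = 9+16 = 25
k=4,n=5: odd sum, s = 25-5 = 20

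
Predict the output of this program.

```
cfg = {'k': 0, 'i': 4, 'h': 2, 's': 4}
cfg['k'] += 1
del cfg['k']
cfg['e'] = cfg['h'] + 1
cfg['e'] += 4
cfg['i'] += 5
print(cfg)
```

{'i': 9, 'h': 2, 's': 4, 'e': 7}

cfg['k'] = 0+1 = 1 → {'k': 1, 'i': 4, 'h': 2, 's': 4}
del 'k' → {'i': 4, 'h': 2, 's': 4}
cfg['e'] = cfg['h']+1 = 3 → {'i': 4, 'h': 2, 's': 4, 'e': 3}
cfg['e'] = 3+4 = 7 → {'i': 4, 'h': 2, 's': 4, 'e': 7}
cfg['i'] = 4+5 = 9 → {'i': 9, 'h': 2, 's': 4, 'e': 7}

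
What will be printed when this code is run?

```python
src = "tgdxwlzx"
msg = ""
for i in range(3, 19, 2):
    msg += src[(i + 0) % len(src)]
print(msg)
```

i=3: add src[3]='x' → 'x'
i=5: add src[5]='l' → 'xl'
i=7: add src[7]='x' → 'xlx'
i=9: add src[1]='g' → 'xlxg'
i=11: add src[3]='x' → 'xlxgx'
i=13: add src[5]='l' → 'xlxgxl'
i=15: add src[7]='x' → 'xlxgxlx'
i=17: add src[1]='g' → 'xlxgxlxg'

xlxgxlxg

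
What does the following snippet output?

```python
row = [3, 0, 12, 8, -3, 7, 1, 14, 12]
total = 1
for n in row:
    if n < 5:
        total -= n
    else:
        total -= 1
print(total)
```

n=3: <5, total = 1-3 = -2
n=0: <5, total = (-2)-0 = -2
n=12: not <5, total = (-2)-1 = -3
n=8: not <5, total = (-3)-1 = -4
n=-3: <5, total = (-4)-(-3) = -1
n=7: not <5, total = (-1)-1 = -2
n=1: <5, total = (-2)-1 = -3
n=14: not <5, total = (-3)-1 = -4
n=12: not <5, total = (-4)-1 = -5

-5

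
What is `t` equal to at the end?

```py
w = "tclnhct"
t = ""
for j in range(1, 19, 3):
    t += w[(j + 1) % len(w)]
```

'lcchtn'

j=1: add w[2]='l' → 'l'
j=4: add w[5]='c' → 'lc'
j=7: add w[1]='c' → 'lcc'
j=10: add w[4]='h' → 'lcch'
j=13: add w[0]='t' → 'lccht'
j=16: add w[3]='n' → 'lcchtn'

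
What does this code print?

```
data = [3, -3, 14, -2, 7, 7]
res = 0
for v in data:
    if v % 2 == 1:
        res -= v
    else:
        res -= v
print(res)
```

v=3: odd, res = 0-3 = -3
v=-3: odd, res = (-3)-(-3) = 0
v=14: not odd, res = 0-14 = -14
v=-2: not odd, res = (-14)-(-2) = -12
v=7: odd, res = (-12)-7 = -19
v=7: odd, res = (-19)-7 = -26

-26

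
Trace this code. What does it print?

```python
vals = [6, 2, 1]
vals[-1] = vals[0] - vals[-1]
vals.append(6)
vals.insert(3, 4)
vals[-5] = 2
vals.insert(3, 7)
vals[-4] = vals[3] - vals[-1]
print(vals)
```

[2, 2, 1, 7, 4, 6]

vals[-1] = vals[0]-vals[-1] = 6-1 = 5 → [6, 2, 5]
append 6 → [6, 2, 5, 6]
insert 4 at 3 → [6, 2, 5, 4, 6]
vals[-5] = 2 → [2, 2, 5, 4, 6]
insert 7 at 3 → [2, 2, 5, 7, 4, 6]
vals[-4] = vals[3]-vals[-1] = 7-6 = 1 → [2, 2, 1, 7, 4, 6]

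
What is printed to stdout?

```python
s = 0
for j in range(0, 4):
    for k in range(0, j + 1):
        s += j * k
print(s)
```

j=0,k=0: s = 0+0 = 0
j=1,k=0: s = 0+0 = 0
j=1,k=1: s = 0+1 = 1
j=2,k=0: s = 1+0 = 1
j=2,k=1: s = 1+2 = 3
j=2,k=2: s = 3+4 = 7
j=3,k=0: s = 7+0 = 7
j=3,k=1: s = 7+3 = 10
j=3,k=2: s = 10+6 = 16
j=3,k=3: s = 16+9 = 25

25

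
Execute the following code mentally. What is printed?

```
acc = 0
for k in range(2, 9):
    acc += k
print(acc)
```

35

k=2: acc = 0+2 = 2
k=3: acc = 2+3 = 5
k=4: acc = 5+4 = 9
k=5: acc = 9+5 = 14
k=6: acc = 14+6 = 20
k=7: acc = 20+7 = 27
k=8: acc = 27+8 = 35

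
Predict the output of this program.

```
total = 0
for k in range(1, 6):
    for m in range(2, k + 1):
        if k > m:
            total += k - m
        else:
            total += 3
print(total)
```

22

k=2,m=2: not 2>2, total = 0+3 = 3
k=3,m=2: 3>2, total = 3+1 = 4
k=3,m=3: not 3>3, total = 4+3 = 7
k=4,m=2: 4>2, total = 7+2 = 9
k=4,m=3: 4>3, total = 9+1 = 10
k=4,m=4: not 4>4, total = 10+3 = 13
k=5,m=2: 5>2, total = 13+3 = 16
k=5,m=3: 5>3, total = 16+2 = 18
k=5,m=4: 5>4, total = 18+1 = 19
k=5,m=5: not 5>5, total = 19+3 = 22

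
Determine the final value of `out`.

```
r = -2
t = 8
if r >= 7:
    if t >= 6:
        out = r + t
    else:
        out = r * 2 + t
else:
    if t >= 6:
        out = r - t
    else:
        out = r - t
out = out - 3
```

r=-2, t=8
r >= 7 is False; t >= 6 is True
→ out = r - t = -10
out = (-10)-3 = -13

-13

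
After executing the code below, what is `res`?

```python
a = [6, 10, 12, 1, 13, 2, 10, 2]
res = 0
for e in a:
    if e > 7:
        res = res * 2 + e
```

164

e=6: not >7
e=10: >7, res = 0*2+10 = 10
e=12: >7, res = 10*2+12 = 32
e=1: not >7
e=13: >7, res = 32*2+13 = 77
e=2: not >7
e=10: >7, res = 77*2+10 = 164
e=2: not >7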